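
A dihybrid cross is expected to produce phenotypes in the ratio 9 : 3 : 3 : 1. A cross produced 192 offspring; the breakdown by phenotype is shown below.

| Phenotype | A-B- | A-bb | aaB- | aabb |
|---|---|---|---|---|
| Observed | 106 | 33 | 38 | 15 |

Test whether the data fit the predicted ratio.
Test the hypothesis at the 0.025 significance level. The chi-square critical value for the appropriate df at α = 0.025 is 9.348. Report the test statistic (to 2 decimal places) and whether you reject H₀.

1.15; do not reject

Ratio total = 16. Expected counts: 192×9/16 = 108, 192×3/16 = 36, 192×3/16 = 36, 192×1/16 = 12.
cat         O        E   (O−E)²/E
A-B-      106      108      0.037
A-bb       33       36      0.250
aaB-       38       36      0.111
aabb       15       12      0.750
Sum = 1.15
df = 3. Since 1.15 < 9.348, we do not reject H₀.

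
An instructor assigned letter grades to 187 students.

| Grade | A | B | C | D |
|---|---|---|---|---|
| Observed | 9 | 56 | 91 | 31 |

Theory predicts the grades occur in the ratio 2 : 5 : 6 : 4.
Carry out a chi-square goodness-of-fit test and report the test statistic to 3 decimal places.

Ratio total = 17. Expected counts: 187×2/17 = 22, 187×5/17 = 55, 187×6/17 = 66, 187×4/17 = 44.
cat         O        E   (O−E)²/E
A           9       22     7.6818
B          56       55     0.0182
C          91       66     9.4697
D          31       44     3.8409
Sum = 21.011

21.011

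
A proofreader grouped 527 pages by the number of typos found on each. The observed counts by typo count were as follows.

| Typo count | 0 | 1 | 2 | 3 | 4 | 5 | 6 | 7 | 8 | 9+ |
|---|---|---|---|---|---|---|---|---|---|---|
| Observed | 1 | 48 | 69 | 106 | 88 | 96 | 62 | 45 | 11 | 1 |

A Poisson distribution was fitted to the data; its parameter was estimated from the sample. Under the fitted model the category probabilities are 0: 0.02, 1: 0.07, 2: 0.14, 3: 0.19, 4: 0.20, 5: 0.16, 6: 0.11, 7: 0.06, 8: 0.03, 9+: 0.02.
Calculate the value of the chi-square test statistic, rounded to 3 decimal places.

33.165

Expected counts E_i = n·p_i: 527×0.02 = 10.54, 527×0.07 = 36.89, 527×0.14 = 73.78, 527×0.19 = 100.13, 527×0.20 = 105.4, 527×0.16 = 84.32, 527×0.11 = 57.97, 527×0.06 = 31.62, 527×0.03 = 15.81, 527×0.02 = 10.54.
0: (1 − 10.54)²/10.54 = 91.0116/10.54 = 8.6349
1: (48 − 36.89)²/36.89 = 123.4321/36.89 = 3.3460
2: (69 − 73.78)²/73.78 = 22.8484/73.78 = 0.3097
3: (106 − 100.13)²/100.13 = 34.4569/100.13 = 0.3441
4: (88 − 105.4)²/105.4 = 302.76/105.4 = 2.8725
5: (96 − 84.32)²/84.32 = 136.4224/84.32 = 1.6179
6: (62 − 57.97)²/57.97 = 16.2409/57.97 = 0.2802
7: (45 − 31.62)²/31.62 = 179.0244/31.62 = 5.6617
8: (11 − 15.81)²/15.81 = 23.1361/15.81 = 1.4634
9+: (1 − 10.54)²/10.54 = 91.0116/10.54 = 8.6349
Sum = 33.165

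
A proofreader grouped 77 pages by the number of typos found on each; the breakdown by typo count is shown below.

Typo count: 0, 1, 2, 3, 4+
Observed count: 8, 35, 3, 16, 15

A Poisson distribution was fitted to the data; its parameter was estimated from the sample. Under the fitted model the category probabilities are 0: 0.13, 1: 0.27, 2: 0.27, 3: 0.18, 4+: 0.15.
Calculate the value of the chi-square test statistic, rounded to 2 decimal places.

26.70

Expected counts E_i = n·p_i: 77×0.13 = 10.01, 77×0.27 = 20.79, 77×0.27 = 20.79, 77×0.18 = 13.86, 77×0.15 = 11.55.
0: (8 − 10.01)²/10.01 = 4.0401/10.01 = 0.404
1: (35 − 20.79)²/20.79 = 201.9241/20.79 = 9.713
2: (3 − 20.79)²/20.79 = 316.4841/20.79 = 15.223
3: (16 − 13.86)²/13.86 = 4.5796/13.86 = 0.330
4+: (15 − 11.55)²/11.55 = 11.9025/11.55 = 1.031
Sum = 26.70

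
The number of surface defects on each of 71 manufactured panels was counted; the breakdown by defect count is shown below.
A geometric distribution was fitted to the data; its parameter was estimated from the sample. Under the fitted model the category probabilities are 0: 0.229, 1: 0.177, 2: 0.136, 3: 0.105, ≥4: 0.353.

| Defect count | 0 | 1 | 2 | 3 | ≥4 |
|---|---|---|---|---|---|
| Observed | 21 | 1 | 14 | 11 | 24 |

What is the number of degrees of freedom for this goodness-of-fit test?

There are k = 5 categories and 1 parameter estimated from the data, so df = 5 − 1 − 1 = 3.

3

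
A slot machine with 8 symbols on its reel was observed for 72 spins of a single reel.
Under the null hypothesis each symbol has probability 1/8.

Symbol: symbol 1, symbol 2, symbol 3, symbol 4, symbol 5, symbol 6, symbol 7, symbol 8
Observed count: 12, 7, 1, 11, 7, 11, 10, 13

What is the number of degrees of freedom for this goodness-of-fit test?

7

There are k = 8 categories and no parameters were estimated from the data, so df = 8 − 1 = 7.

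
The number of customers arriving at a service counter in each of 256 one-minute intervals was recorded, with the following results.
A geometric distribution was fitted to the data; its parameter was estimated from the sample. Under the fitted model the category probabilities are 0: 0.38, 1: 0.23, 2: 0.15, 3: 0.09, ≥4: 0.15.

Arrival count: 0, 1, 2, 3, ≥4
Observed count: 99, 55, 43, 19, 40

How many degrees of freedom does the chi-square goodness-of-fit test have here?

There are k = 5 categories and 1 parameter estimated from the data, so df = 5 − 1 − 1 = 3.

3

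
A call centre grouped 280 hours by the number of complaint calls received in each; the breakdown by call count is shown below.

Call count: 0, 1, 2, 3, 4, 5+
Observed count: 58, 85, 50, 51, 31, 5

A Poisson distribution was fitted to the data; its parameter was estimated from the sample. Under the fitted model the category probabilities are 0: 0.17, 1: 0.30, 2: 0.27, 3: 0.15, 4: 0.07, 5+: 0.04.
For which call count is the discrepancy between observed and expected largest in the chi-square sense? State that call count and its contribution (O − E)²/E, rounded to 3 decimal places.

Expected counts E_i = n·p_i: 280×0.17 = 47.6, 280×0.30 = 84, 280×0.27 = 75.6, 280×0.15 = 42, 280×0.07 = 19.6, 280×0.04 = 11.2.
cat         O        E   (O−E)²/E
0          58     47.6     2.2723
1          85       84     0.0119
2          50     75.6     8.6688
3          51       42     1.9286
4          31     19.6     6.6306
5+          5     11.2     3.4321
The largest term is for 2: 8.669.

2, 8.669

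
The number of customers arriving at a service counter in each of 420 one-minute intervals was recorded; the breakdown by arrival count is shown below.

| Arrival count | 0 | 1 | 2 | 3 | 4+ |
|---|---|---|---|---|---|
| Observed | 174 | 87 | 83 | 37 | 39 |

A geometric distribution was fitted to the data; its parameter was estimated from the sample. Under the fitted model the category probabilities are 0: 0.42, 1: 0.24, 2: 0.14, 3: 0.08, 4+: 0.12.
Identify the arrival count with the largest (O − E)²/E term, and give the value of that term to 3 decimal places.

2, 9.960

Expected counts E_i = n·p_i: 420×0.42 = 176.4, 420×0.24 = 100.8, 420×0.14 = 58.8, 420×0.08 = 33.6, 420×0.12 = 50.4.
0: (174 − 176.4)²/176.4 = 5.76/176.4 = 0.0327
1: (87 − 100.8)²/100.8 = 190.44/100.8 = 1.8893
2: (83 − 58.8)²/58.8 = 585.64/58.8 = 9.9599
3: (37 − 33.6)²/33.6 = 11.56/33.6 = 0.3440
4+: (39 − 50.4)²/50.4 = 129.96/50.4 = 2.5786
The largest term is for 2: 9.960.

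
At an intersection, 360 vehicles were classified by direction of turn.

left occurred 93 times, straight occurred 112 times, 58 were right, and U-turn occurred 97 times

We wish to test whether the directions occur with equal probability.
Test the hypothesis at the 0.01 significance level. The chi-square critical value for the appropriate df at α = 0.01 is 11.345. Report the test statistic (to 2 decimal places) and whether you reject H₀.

17.40; reject

Under H₀ each category has probability 1/4, so each expected count is 360/4 = 90.
χ² = (93−90)²/90 + (112−90)²/90 + (58−90)²/90 + (97−90)²/90
   = 0.100 + 5.378 + 11.378 + 0.544
Sum = 17.40
df = 3. Since 17.40 > 11.345, we reject H₀.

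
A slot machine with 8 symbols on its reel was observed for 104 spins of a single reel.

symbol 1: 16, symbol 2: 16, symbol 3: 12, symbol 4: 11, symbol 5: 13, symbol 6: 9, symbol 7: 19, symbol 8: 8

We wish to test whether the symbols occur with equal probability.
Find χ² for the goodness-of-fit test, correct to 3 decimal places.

7.692

Under H₀ each category has probability 1/8, so each expected count is 104/8 = 13.
χ² = (16−13)²/13 + (16−13)²/13 + (12−13)²/13 + (11−13)²/13 + (13−13)²/13 + (9−13)²/13 + (19−13)²/13 + (8−13)²/13
   = 0.6923 + 0.6923 + 0.0769 + 0.3077 + 0.0000 + 1.2308 + 2.7692 + 1.9231
Sum = 7.692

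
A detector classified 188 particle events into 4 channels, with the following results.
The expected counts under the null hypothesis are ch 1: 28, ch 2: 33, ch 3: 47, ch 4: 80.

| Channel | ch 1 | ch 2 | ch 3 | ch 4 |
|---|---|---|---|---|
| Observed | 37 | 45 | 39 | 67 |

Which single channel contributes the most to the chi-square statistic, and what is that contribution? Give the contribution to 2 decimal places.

χ² = (37−28)²/28 + (45−33)²/33 + (39−47)²/47 + (67−80)²/80
   = 2.893 + 4.364 + 1.362 + 2.113
The largest term is for ch 2: 4.36.

ch 2, 4.36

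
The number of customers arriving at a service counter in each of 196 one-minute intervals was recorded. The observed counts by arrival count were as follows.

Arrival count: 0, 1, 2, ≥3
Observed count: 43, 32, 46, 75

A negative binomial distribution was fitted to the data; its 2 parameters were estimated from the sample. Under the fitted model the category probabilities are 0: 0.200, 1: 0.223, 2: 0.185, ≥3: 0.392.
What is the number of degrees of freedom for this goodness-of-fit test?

1

There are k = 4 categories and 2 parameters estimated from the data, so df = 4 − 1 − 2 = 1.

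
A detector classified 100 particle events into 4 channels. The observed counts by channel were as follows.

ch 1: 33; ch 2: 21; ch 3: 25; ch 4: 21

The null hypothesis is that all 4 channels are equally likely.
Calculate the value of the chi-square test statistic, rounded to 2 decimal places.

3.84

Under H₀ each category has probability 1/4, so each expected count is 100/4 = 25.
χ² = (33−25)²/25 + (21−25)²/25 + (25−25)²/25 + (21−25)²/25
   = 2.560 + 0.640 + 0.000 + 0.640
Sum = 3.84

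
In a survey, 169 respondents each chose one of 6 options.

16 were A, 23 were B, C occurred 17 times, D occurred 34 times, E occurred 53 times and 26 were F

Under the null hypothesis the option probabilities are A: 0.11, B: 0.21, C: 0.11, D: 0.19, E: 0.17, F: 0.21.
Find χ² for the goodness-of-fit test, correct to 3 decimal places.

Expected counts E_i = n·p_i: 169×0.11 = 18.59, 169×0.21 = 35.49, 169×0.11 = 18.59, 169×0.19 = 32.11, 169×0.17 = 28.73, 169×0.21 = 35.49.
A: (16 − 18.59)²/18.59 = 6.7081/18.59 = 0.3608
B: (23 − 35.49)²/35.49 = 156.0001/35.49 = 4.3956
C: (17 − 18.59)²/18.59 = 2.5281/18.59 = 0.1360
D: (34 − 32.11)²/32.11 = 3.5721/32.11 = 0.1112
E: (53 − 28.73)²/28.73 = 589.0329/28.73 = 20.5024
F: (26 − 35.49)²/35.49 = 90.0601/35.49 = 2.5376
Sum = 28.044

28.044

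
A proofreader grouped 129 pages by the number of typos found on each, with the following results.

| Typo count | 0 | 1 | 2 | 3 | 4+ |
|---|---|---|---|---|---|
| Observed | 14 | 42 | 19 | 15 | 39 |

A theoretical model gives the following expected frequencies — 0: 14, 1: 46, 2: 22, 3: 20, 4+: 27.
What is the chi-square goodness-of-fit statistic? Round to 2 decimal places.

0: (14 − 14)²/14 = 0/14 = 0.000
1: (42 − 46)²/46 = 16/46 = 0.348
2: (19 − 22)²/22 = 9/22 = 0.409
3: (15 − 20)²/20 = 25/20 = 1.250
4+: (39 − 27)²/27 = 144/27 = 5.333
Sum = 7.34

7.34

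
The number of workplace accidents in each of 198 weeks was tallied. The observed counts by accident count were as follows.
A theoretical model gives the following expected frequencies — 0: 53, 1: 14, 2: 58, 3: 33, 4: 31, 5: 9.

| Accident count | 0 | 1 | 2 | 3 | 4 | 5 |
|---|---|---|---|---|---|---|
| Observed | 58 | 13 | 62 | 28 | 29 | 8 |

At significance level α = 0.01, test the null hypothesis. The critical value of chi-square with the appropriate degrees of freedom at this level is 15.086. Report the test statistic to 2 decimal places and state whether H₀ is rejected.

1.82; do not reject

χ² = (58−53)²/53 + (13−14)²/14 + (62−58)²/58 + (28−33)²/33 + (29−31)²/31 + (8−9)²/9
   = 0.472 + 0.071 + 0.276 + 0.758 + 0.129 + 0.111
Sum = 1.82
df = 5. Since 1.82 < 15.086, we do not reject H₀.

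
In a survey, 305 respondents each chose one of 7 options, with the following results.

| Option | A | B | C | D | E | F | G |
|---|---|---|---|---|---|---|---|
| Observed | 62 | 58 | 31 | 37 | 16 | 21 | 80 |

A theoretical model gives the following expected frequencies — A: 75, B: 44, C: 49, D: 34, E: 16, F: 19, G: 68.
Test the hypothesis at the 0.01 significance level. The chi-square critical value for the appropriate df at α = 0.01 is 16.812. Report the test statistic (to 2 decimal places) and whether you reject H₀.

cat         O        E   (O−E)²/E
A          62       75      2.253
B          58       44      4.455
C          31       49      6.612
D          37       34      0.265
E          16       16      0.000
F          21       19      0.211
G          80       68      2.118
Sum = 15.91
df = 6. Since 15.91 < 16.812, we do not reject H₀.

15.91; do not reject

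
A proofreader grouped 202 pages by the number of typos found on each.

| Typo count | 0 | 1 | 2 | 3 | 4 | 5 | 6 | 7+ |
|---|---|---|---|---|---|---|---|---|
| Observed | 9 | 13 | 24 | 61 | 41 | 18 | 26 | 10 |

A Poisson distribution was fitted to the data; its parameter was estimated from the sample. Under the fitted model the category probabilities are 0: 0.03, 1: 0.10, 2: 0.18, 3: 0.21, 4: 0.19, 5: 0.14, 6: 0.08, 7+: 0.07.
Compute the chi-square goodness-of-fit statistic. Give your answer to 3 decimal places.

Expected counts E_i = n·p_i: 202×0.03 = 6.06, 202×0.10 = 20.2, 202×0.18 = 36.36, 202×0.21 = 42.42, 202×0.19 = 38.38, 202×0.14 = 28.28, 202×0.08 = 16.16, 202×0.07 = 14.14.
χ² = (9−6.06)²/6.06 + (13−20.2)²/20.2 + (24−36.36)²/36.36 + (61−42.42)²/42.42 + (41−38.38)²/38.38 + (18−28.28)²/28.28 + (26−16.16)²/16.16 + (10−14.14)²/14.14
   = 1.4263 + 2.5663 + 4.2016 + 8.1381 + 0.1789 + 3.7369 + 5.9917 + 1.2121
Sum = 27.452

27.452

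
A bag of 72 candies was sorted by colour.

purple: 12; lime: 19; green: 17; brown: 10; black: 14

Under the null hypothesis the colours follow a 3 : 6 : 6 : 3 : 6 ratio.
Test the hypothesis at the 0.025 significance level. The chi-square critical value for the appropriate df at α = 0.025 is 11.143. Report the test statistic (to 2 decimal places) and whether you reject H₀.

2.11; do not reject

Ratio total = 24. Expected counts: 72×3/24 = 9, 72×6/24 = 18, 72×6/24 = 18, 72×3/24 = 9, 72×6/24 = 18.
χ² = (12−9)²/9 + (19−18)²/18 + (17−18)²/18 + (10−9)²/9 + (14−18)²/18
   = 1.000 + 0.056 + 0.056 + 0.111 + 0.889
Sum = 2.11
df = 4. Since 2.11 < 11.143, we do not reject H₀.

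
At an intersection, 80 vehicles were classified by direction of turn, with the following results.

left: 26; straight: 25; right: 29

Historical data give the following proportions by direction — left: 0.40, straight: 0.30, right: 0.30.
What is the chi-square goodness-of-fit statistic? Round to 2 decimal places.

2.21

Expected counts E_i = n·p_i: 80×0.40 = 32, 80×0.30 = 24, 80×0.30 = 24.
χ² = (26−32)²/32 + (25−24)²/24 + (29−24)²/24
   = 1.125 + 0.042 + 1.042
Sum = 2.21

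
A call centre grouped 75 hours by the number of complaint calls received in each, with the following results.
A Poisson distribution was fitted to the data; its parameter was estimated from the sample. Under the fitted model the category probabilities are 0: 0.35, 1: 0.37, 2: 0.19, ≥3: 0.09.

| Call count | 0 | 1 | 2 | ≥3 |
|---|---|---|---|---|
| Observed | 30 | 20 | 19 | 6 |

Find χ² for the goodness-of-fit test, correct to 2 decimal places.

4.37

Expected counts E_i = n·p_i: 75×0.35 = 26.25, 75×0.37 = 27.75, 75×0.19 = 14.25, 75×0.09 = 6.75.
cat         O        E   (O−E)²/E
0          30    26.25      0.536
1          20    27.75      2.164
2          19    14.25      1.583
≥3          6     6.75      0.083
Sum = 4.37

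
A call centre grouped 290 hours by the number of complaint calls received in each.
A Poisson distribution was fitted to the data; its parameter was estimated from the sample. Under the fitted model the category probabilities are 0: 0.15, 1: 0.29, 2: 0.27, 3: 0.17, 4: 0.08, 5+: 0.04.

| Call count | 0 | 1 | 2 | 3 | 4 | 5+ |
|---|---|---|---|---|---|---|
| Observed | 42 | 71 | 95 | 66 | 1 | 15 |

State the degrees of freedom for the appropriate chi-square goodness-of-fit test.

4

There are k = 6 categories and 1 parameter estimated from the data, so df = 6 − 1 − 1 = 4.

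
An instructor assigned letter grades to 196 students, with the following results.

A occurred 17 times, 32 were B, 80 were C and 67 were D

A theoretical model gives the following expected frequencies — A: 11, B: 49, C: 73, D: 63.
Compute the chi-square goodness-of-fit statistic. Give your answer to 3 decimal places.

χ² = (17−11)²/11 + (32−49)²/49 + (80−73)²/73 + (67−63)²/63
   = 3.2727 + 5.8980 + 0.6712 + 0.2540
Sum = 10.096

10.096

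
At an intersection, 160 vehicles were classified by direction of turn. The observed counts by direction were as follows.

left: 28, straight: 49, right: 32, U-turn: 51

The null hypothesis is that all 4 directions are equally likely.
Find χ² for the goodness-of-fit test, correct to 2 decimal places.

10.25

Expected count for each of the 4 categories: 160/4 = 40.
cat           O        E   (O−E)²/E
left         28       40      3.600
straight     49       40      2.025
right        32       40      1.600
U-turn       51       40      3.025
Sum = 10.25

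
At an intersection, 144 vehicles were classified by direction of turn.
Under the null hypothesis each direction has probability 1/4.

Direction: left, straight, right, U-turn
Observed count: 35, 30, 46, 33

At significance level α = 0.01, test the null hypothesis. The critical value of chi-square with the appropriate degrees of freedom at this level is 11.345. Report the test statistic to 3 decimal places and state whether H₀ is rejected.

4.056; do not reject

Expected count for each of the 4 categories: 144/4 = 36.
left: (35 − 36)²/36 = 1/36 = 0.0278
straight: (30 − 36)²/36 = 36/36 = 1.0000
right: (46 − 36)²/36 = 100/36 = 2.7778
U-turn: (33 − 36)²/36 = 9/36 = 0.2500
Sum = 4.056
df = 3. Since 4.056 < 11.345, we do not reject H₀.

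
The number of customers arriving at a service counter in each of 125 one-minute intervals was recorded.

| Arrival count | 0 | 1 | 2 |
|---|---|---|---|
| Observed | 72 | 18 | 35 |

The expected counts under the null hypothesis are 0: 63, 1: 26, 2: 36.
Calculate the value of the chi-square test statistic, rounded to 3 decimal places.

3.775

χ² = (72−63)²/63 + (18−26)²/26 + (35−36)²/36
   = 1.2857 + 2.4615 + 0.0278
Sum = 3.775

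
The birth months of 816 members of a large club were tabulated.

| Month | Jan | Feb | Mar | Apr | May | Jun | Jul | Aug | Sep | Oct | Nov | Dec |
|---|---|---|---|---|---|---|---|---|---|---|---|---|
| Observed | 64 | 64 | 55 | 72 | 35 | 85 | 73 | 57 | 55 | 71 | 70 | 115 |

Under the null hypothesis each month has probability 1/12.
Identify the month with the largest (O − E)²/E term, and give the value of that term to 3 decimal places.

Dec, 32.485

Expected count for each of the 12 categories: 816/12 = 68.
cat         O        E   (O−E)²/E
Jan        64       68     0.2353
Feb        64       68     0.2353
Mar        55       68     2.4853
Apr        72       68     0.2353
May        35       68    16.0147
Jun        85       68     4.2500
Jul        73       68     0.3676
Aug        57       68     1.7794
Sep        55       68     2.4853
Oct        71       68     0.1324
Nov        70       68     0.0588
Dec       115       68    32.4853
The largest term is for Dec: 32.485.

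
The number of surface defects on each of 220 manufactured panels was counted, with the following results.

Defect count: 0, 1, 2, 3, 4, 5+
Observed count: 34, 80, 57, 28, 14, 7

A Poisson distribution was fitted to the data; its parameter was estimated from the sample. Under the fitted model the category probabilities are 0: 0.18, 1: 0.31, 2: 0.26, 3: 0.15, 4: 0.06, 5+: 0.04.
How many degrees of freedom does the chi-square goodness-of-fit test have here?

4

There are k = 6 categories and 1 parameter estimated from the data, so df = 6 − 1 − 1 = 4.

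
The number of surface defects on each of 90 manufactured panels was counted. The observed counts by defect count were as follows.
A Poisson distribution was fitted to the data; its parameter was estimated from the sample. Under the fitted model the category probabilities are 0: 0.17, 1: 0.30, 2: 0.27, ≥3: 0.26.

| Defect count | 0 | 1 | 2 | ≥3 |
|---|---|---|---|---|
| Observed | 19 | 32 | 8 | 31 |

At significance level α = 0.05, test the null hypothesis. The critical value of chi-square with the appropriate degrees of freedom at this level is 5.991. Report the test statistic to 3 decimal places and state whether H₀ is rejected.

Expected counts E_i = n·p_i: 90×0.17 = 15.3, 90×0.30 = 27, 90×0.27 = 24.3, 90×0.26 = 23.4.
cat         O        E   (O−E)²/E
0          19     15.3     0.8948
1          32       27     0.9259
2           8     24.3    10.9337
≥3         31     23.4     2.4684
Sum = 15.223
df = 2. Since 15.223 > 5.991, we reject H₀.

15.223; reject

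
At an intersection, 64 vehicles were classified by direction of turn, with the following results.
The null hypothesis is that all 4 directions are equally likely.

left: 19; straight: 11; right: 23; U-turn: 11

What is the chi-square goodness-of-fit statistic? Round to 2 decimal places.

6.75

Expected count for each of the 4 categories: 64/4 = 16.
cat           O        E   (O−E)²/E
left         19       16      0.563
straight     11       16      1.563
right        23       16      3.063
U-turn       11       16      1.563
Sum = 6.75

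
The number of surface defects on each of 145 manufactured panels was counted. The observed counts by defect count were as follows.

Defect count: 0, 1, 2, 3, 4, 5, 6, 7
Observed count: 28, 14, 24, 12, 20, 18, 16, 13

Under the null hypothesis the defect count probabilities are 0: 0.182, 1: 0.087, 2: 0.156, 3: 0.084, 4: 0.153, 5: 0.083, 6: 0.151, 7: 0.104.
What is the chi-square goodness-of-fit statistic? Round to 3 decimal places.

5.383

Expected counts E_i = n·p_i: 145×0.182 = 26.39, 145×0.087 = 12.615, 145×0.156 = 22.62, 145×0.084 = 12.18, 145×0.153 = 22.185, 145×0.083 = 12.035, 145×0.151 = 21.895, 145×0.104 = 15.08.
0: (28 − 26.39)²/26.39 = 2.5921/26.39 = 0.0982
1: (14 − 12.615)²/12.615 = 1.918225/12.615 = 0.1521
2: (24 − 22.62)²/22.62 = 1.9044/22.62 = 0.0842
3: (12 − 12.18)²/12.18 = 0.0324/12.18 = 0.0027
4: (20 − 22.185)²/22.185 = 4.774225/22.185 = 0.2152
5: (18 − 12.035)²/12.035 = 35.581225/12.035 = 2.9565
6: (16 − 21.895)²/21.895 = 34.751025/21.895 = 1.5872
7: (13 − 15.08)²/15.08 = 4.3264/15.08 = 0.2869
Sum = 5.383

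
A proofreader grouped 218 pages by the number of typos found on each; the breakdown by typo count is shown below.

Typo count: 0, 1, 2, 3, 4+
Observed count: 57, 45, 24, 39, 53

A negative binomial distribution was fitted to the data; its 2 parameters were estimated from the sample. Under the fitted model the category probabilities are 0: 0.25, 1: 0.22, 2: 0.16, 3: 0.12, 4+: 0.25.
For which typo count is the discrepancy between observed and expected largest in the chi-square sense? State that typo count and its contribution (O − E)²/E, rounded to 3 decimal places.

3, 6.302

Expected counts E_i = n·p_i: 218×0.25 = 54.5, 218×0.22 = 47.96, 218×0.16 = 34.88, 218×0.12 = 26.16, 218×0.25 = 54.5.
0: (57 − 54.5)²/54.5 = 6.25/54.5 = 0.1147
1: (45 − 47.96)²/47.96 = 8.7616/47.96 = 0.1827
2: (24 − 34.88)²/34.88 = 118.3744/34.88 = 3.3938
3: (39 − 26.16)²/26.16 = 164.8656/26.16 = 6.3022
4+: (53 − 54.5)²/54.5 = 2.25/54.5 = 0.0413
The largest term is for 3: 6.302.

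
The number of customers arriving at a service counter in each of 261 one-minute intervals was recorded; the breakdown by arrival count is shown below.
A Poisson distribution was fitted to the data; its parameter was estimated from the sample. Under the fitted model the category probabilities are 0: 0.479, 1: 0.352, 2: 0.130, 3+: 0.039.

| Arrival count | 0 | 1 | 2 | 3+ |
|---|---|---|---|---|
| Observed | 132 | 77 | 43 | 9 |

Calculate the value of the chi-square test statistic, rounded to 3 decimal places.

Expected counts E_i = n·p_i: 261×0.479 = 125.019, 261×0.352 = 91.872, 261×0.130 = 33.93, 261×0.039 = 10.179.
0: (132 − 125.019)²/125.019 = 48.734361/125.019 = 0.3898
1: (77 − 91.872)²/91.872 = 221.176384/91.872 = 2.4074
2: (43 − 33.93)²/33.93 = 82.2649/33.93 = 2.4245
3+: (9 − 10.179)²/10.179 = 1.390041/10.179 = 0.1366
Sum = 5.358

5.358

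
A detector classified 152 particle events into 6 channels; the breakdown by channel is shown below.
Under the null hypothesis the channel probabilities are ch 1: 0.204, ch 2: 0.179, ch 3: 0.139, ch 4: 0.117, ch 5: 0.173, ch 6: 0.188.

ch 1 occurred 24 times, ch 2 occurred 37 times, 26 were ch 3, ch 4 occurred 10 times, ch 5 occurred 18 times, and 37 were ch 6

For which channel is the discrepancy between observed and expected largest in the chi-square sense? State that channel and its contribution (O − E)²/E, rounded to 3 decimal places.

ch 2, 3.524

Expected counts E_i = n·p_i: 152×0.204 = 31.008, 152×0.179 = 27.208, 152×0.139 = 21.128, 152×0.117 = 17.784, 152×0.173 = 26.296, 152×0.188 = 28.576.
χ² = (24−31.008)²/31.008 + (37−27.208)²/27.208 + (26−21.128)²/21.128 + (10−17.784)²/17.784 + (18−26.296)²/26.296 + (37−28.576)²/28.576
   = 1.5839 + 3.5241 + 1.1235 + 3.4070 + 2.6173 + 2.4833
The largest term is for ch 2: 3.524.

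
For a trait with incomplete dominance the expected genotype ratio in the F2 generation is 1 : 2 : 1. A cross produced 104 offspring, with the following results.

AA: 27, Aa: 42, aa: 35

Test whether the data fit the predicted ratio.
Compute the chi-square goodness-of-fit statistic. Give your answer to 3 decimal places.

Ratio total = 4. Expected counts: 104×1/4 = 26, 104×2/4 = 52, 104×1/4 = 26.
χ² = (27−26)²/26 + (42−52)²/52 + (35−26)²/26
   = 0.0385 + 1.9231 + 3.1154
Sum = 5.077

5.077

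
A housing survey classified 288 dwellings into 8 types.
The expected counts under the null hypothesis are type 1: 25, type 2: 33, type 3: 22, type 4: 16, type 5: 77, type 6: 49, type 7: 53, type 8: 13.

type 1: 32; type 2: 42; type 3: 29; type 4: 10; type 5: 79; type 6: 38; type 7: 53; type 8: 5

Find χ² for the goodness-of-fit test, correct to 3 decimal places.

cat         O        E   (O−E)²/E
type 1     32       25     1.9600
type 2     42       33     2.4545
type 3     29       22     2.2273
type 4     10       16     2.2500
type 5     79       77     0.0519
type 6     38       49     2.4694
type 7     53       53     0.0000
type 8      5       13     4.9231
Sum = 16.336

16.336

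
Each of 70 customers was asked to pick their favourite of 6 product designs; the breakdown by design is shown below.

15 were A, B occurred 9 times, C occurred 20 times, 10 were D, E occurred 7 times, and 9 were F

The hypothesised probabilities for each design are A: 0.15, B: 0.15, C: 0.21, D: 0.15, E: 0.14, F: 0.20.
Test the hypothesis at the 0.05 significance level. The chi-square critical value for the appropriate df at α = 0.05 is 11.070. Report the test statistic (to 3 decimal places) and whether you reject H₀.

Expected counts E_i = n·p_i: 70×0.15 = 10.5, 70×0.15 = 10.5, 70×0.21 = 14.7, 70×0.15 = 10.5, 70×0.14 = 9.8, 70×0.20 = 14.
χ² = (15−10.5)²/10.5 + (9−10.5)²/10.5 + (20−14.7)²/14.7 + (10−10.5)²/10.5 + (7−9.8)²/9.8 + (9−14)²/14
   = 1.9286 + 0.2143 + 1.9109 + 0.0238 + 0.8000 + 1.7857
Sum = 6.663
df = 5. Since 6.663 < 11.070, we do not reject H₀.

6.663; do not reject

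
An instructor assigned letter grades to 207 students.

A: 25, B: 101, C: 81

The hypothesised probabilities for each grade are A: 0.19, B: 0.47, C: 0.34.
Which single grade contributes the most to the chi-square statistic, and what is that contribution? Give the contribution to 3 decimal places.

Expected counts E_i = n·p_i: 207×0.19 = 39.33, 207×0.47 = 97.29, 207×0.34 = 70.38.
A: (25 − 39.33)²/39.33 = 205.3489/39.33 = 5.2212
B: (101 − 97.29)²/97.29 = 13.7641/97.29 = 0.1415
C: (81 − 70.38)²/70.38 = 112.7844/70.38 = 1.6025
The largest term is for A: 5.221.

A, 5.221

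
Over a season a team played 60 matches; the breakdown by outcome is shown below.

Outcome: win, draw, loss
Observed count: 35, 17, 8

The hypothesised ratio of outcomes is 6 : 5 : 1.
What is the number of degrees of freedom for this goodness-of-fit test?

There are k = 3 categories and no parameters were estimated from the data, so df = 3 − 1 = 2.

2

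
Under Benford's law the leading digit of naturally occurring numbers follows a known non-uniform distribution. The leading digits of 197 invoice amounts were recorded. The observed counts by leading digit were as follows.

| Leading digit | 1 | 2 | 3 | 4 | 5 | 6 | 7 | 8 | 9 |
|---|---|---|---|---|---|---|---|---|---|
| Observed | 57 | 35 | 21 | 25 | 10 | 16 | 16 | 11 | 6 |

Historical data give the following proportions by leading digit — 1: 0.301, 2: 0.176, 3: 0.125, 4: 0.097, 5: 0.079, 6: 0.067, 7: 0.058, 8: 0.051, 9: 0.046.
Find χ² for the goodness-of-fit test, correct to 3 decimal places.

7.981

Expected counts E_i = n·p_i: 197×0.301 = 59.297, 197×0.176 = 34.672, 197×0.125 = 24.625, 197×0.097 = 19.109, 197×0.079 = 15.563, 197×0.067 = 13.199, 197×0.058 = 11.426, 197×0.051 = 10.047, 197×0.046 = 9.062.
cat         O        E   (O−E)²/E
1          57   59.297     0.0890
2          35   34.672     0.0031
3          21   24.625     0.5336
4          25   19.109     1.8161
5          10   15.563     1.9885
6          16   13.199     0.5944
7          16   11.426     1.8310
8          11   10.047     0.0904
9           6    9.062     1.0346
Sum = 7.981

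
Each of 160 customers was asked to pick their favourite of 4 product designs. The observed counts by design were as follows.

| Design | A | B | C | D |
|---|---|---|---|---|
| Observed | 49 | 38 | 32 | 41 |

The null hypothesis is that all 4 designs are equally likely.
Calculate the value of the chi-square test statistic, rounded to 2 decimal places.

3.75

Under H₀ each category has probability 1/4, so each expected count is 160/4 = 40.
cat         O        E   (O−E)²/E
A          49       40      2.025
B          38       40      0.100
C          32       40      1.600
D          41       40      0.025
Sum = 3.75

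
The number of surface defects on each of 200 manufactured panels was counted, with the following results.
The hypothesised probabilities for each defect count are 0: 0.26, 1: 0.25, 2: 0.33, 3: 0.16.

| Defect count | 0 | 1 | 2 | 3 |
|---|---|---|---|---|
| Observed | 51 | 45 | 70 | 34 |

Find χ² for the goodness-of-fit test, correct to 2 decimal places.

0.89

Expected counts E_i = n·p_i: 200×0.26 = 52, 200×0.25 = 50, 200×0.33 = 66, 200×0.16 = 32.
0: (51 − 52)²/52 = 1/52 = 0.019
1: (45 − 50)²/50 = 25/50 = 0.500
2: (70 − 66)²/66 = 16/66 = 0.242
3: (34 − 32)²/32 = 4/32 = 0.125
Sum = 0.89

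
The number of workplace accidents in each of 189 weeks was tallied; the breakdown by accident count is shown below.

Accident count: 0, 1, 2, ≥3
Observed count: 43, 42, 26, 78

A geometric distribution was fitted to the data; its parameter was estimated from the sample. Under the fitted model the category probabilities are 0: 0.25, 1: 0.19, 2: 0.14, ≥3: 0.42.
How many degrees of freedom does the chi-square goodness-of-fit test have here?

2

There are k = 4 categories and 1 parameter estimated from the data, so df = 4 − 1 − 1 = 2.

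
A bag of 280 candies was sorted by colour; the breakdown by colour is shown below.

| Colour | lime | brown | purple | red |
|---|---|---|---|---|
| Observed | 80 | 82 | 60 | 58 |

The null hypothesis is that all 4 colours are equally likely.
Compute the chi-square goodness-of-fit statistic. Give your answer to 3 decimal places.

6.971

Under H₀ each category has probability 1/4, so each expected count is 280/4 = 70.
cat         O        E   (O−E)²/E
lime       80       70     1.4286
brown      82       70     2.0571
purple     60       70     1.4286
red        58       70     2.0571
Sum = 6.971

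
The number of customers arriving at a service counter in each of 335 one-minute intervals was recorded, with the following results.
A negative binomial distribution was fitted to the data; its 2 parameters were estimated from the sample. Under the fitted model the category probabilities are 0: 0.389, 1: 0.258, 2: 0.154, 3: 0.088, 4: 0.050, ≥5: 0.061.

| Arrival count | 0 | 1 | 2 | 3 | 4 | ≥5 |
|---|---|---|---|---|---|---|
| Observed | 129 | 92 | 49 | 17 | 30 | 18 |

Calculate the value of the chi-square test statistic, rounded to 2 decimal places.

Expected counts E_i = n·p_i: 335×0.389 = 130.315, 335×0.258 = 86.43, 335×0.154 = 51.59, 335×0.088 = 29.48, 335×0.050 = 16.75, 335×0.061 = 20.435.
cat         O        E   (O−E)²/E
0         129  130.315      0.013
1          92    86.43      0.359
2          49    51.59      0.130
3          17    29.48      5.283
4          30    16.75     10.481
≥5         18   20.435      0.290
Sum = 16.56

16.56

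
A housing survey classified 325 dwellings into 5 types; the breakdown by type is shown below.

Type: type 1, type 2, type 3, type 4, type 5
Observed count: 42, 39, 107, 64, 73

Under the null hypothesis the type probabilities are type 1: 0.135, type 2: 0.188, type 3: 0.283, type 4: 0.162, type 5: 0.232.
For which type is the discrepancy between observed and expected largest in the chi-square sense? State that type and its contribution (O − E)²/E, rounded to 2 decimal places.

type 2, 7.99

Expected counts E_i = n·p_i: 325×0.135 = 43.875, 325×0.188 = 61.1, 325×0.283 = 91.975, 325×0.162 = 52.65, 325×0.232 = 75.4.
cat         O        E   (O−E)²/E
type 1     42   43.875      0.080
type 2     39     61.1      7.994
type 3    107   91.975      2.454
type 4     64    52.65      2.447
type 5     73     75.4      0.076
The largest term is for type 2: 7.99.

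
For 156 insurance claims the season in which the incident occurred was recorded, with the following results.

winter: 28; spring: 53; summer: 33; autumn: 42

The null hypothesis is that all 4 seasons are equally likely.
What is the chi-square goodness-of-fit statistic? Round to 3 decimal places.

9.282

Under H₀ each category has probability 1/4, so each expected count is 156/4 = 39.
χ² = (28−39)²/39 + (53−39)²/39 + (33−39)²/39 + (42−39)²/39
   = 3.1026 + 5.0256 + 0.9231 + 0.2308
Sum = 9.282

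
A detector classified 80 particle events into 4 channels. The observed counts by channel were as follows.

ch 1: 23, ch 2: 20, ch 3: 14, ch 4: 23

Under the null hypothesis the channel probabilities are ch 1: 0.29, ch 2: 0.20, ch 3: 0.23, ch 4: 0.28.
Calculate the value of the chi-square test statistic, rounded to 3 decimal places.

Expected counts E_i = n·p_i: 80×0.29 = 23.2, 80×0.20 = 16, 80×0.23 = 18.4, 80×0.28 = 22.4.
cat         O        E   (O−E)²/E
ch 1       23     23.2     0.0017
ch 2       20       16     1.0000
ch 3       14     18.4     1.0522
ch 4       23     22.4     0.0161
Sum = 2.070

2.070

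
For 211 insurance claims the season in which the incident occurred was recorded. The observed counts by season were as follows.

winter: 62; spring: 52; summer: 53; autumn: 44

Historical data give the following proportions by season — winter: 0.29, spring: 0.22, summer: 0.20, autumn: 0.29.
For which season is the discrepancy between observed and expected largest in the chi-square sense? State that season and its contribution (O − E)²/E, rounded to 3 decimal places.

autumn, 4.829

Expected counts E_i = n·p_i: 211×0.29 = 61.19, 211×0.22 = 46.42, 211×0.20 = 42.2, 211×0.29 = 61.19.
χ² = (62−61.19)²/61.19 + (52−46.42)²/46.42 + (53−42.2)²/42.2 + (44−61.19)²/61.19
   = 0.0107 + 0.6708 + 2.7640 + 4.8292
The largest term is for autumn: 4.829.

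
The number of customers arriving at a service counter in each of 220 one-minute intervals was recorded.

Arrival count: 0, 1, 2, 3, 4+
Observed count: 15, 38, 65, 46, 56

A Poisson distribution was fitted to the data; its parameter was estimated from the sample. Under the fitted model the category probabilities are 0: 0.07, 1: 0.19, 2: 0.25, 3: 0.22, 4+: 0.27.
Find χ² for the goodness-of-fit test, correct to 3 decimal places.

2.488

Expected counts E_i = n·p_i: 220×0.07 = 15.4, 220×0.19 = 41.8, 220×0.25 = 55, 220×0.22 = 48.4, 220×0.27 = 59.4.
χ² = (15−15.4)²/15.4 + (38−41.8)²/41.8 + (65−55)²/55 + (46−48.4)²/48.4 + (56−59.4)²/59.4
   = 0.0104 + 0.3455 + 1.8182 + 0.1190 + 0.1946
Sum = 2.488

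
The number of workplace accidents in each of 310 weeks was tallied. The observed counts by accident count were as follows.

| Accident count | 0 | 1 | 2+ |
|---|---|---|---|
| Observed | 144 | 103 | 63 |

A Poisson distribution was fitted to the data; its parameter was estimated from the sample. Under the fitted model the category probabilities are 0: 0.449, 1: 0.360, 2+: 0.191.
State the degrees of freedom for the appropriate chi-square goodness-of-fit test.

There are k = 3 categories and 1 parameter estimated from the data, so df = 3 − 1 − 1 = 1.

1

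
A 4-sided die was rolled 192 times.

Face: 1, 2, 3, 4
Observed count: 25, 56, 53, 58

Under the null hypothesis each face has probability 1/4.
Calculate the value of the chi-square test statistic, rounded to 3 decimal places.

Expected count for each of the 4 categories: 192/4 = 48.
χ² = (25−48)²/48 + (56−48)²/48 + (53−48)²/48 + (58−48)²/48
   = 11.0208 + 1.3333 + 0.5208 + 2.0833
Sum = 14.958

14.958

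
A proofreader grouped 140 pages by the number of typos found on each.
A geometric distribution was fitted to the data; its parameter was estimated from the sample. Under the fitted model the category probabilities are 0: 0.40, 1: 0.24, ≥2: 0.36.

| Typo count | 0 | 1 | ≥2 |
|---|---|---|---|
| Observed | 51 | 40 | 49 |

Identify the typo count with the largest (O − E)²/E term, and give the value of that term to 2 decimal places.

Expected counts E_i = n·p_i: 140×0.40 = 56, 140×0.24 = 33.6, 140×0.36 = 50.4.
cat         O        E   (O−E)²/E
0          51       56      0.446
1          40     33.6      1.219
≥2         49     50.4      0.039
The largest term is for 1: 1.22.

1, 1.22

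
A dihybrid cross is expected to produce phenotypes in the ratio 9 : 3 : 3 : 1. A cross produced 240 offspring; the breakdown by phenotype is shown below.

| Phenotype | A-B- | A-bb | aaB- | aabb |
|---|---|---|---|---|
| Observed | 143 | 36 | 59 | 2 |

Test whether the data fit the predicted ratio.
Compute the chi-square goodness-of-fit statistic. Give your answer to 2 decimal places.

17.90

Ratio total = 16. Expected counts: 240×9/16 = 135, 240×3/16 = 45, 240×3/16 = 45, 240×1/16 = 15.
χ² = (143−135)²/135 + (36−45)²/45 + (59−45)²/45 + (2−15)²/15
   = 0.474 + 1.800 + 4.356 + 11.267
Sum = 17.90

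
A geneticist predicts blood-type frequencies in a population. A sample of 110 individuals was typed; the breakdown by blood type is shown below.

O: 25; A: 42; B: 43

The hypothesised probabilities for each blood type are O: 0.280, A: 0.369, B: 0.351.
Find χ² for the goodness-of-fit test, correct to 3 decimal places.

1.640

Expected counts E_i = n·p_i: 110×0.280 = 30.8, 110×0.369 = 40.59, 110×0.351 = 38.61.
O: (25 − 30.8)²/30.8 = 33.64/30.8 = 1.0922
A: (42 − 40.59)²/40.59 = 1.9881/40.59 = 0.0490
B: (43 − 38.61)²/38.61 = 19.2721/38.61 = 0.4991
Sum = 1.640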